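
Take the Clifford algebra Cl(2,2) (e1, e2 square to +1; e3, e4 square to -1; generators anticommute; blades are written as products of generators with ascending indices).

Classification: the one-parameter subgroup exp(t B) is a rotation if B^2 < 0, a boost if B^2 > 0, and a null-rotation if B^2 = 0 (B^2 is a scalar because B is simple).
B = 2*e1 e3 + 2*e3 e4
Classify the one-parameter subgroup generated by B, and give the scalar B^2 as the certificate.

B^2 term by term: the squares give (2)^2*(e1 e3)^2 + (2)^2*(e3 e4)^2 = 4*(+1) + 4*(-1) = 0 (each basis 2-blade squares to minus the product of its generators' squares); cross terms between blades sharing an index anticommute and cancel. So B^2 = 0.
Answer: null-rotation, certificate B^2 = 0. Note: conjugating B changes its blade decomposition but never the scalar B^2 = 0, whose sign settles the classification.


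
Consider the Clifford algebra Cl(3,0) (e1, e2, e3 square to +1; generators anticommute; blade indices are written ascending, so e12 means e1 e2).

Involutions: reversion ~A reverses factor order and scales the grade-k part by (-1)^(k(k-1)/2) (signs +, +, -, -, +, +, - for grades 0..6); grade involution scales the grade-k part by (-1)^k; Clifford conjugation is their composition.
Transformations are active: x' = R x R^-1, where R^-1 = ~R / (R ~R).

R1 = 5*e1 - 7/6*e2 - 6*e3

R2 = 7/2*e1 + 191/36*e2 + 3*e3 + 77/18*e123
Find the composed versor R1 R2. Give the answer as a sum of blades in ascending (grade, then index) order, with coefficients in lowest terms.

Distribute over the terms of R1 (each basis-blade product reordered to ascending indices, repeated generators contracted through their squares):
(5*e1) R2 = 35/2 + 955/36*e12 + 15*e13 + 385/18*e23
(-7/6*e2) R2 = -1337/216 + 49/12*e12 + 539/108*e13 - 7/2*e23
(-6*e3) R2 = -18 - 77/3*e12 + 21*e13 + 191/6*e23
Summing the partial products and collecting blades:
Answer: -1445/216 + 89/18*e12 + 4427/108*e13 + 895/18*e23


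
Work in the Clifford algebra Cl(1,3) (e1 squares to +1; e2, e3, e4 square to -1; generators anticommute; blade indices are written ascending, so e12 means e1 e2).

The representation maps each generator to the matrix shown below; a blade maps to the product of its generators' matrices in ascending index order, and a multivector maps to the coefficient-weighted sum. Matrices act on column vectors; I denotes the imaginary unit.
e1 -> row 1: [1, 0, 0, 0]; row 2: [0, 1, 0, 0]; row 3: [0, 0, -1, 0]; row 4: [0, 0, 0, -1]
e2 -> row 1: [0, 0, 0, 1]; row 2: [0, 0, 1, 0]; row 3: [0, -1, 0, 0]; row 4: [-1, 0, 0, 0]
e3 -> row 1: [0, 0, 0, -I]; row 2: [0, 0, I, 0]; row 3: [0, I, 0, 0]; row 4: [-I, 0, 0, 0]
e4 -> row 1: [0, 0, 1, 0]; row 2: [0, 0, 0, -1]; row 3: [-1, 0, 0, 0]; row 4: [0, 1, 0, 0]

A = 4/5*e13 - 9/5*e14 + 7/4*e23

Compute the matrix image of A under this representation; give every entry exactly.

Bivector images (products of the table entries): rho(e13) = rho(e1)rho(e3) = row 1: [0, 0, 0, -I]; row 2: [0, 0, I, 0]; row 3: [0, -I, 0, 0]; row 4: [I, 0, 0, 0]; rho(e14) = rho(e1)rho(e4) = row 1: [0, 0, 1, 0]; row 2: [0, 0, 0, -1]; row 3: [1, 0, 0, 0]; row 4: [0, -1, 0, 0]; rho(e23) = rho(e2)rho(e3) = row 1: [-I, 0, 0, 0]; row 2: [0, I, 0, 0]; row 3: [0, 0, -I, 0]; row 4: [0, 0, 0, I].
M = (4/5)*rho(e13) + (-9/5)*rho(e14) + (7/4)*rho(e23), summed entrywise:
Answer: row 1: [-7*I/4, 0, -9/5, -4*I/5]; row 2: [0, 7*I/4, 4*I/5, 9/5]; row 3: [-9/5, -4*I/5, -7*I/4, 0]; row 4: [4*I/5, 9/5, 0, 7*I/4]


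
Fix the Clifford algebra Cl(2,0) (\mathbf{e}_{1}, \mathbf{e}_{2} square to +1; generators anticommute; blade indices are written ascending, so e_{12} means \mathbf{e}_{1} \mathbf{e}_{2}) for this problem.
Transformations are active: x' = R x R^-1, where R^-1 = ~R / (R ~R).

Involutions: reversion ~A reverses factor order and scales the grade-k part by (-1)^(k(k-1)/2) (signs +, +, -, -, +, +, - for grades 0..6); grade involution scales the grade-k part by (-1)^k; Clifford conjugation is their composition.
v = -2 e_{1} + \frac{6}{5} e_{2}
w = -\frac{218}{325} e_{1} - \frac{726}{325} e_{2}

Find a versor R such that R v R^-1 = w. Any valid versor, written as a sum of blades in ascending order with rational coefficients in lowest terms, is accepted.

Here q(v) = q(w) = \frac{136}{25}; the classical choice R = v + w = -\frac{868}{325} e_{1} - \frac{336}{325} e_{2} then realises v -> w under the sandwich.
Answer: -\frac{868}{325} e_{1} - \frac{336}{325} e_{2}


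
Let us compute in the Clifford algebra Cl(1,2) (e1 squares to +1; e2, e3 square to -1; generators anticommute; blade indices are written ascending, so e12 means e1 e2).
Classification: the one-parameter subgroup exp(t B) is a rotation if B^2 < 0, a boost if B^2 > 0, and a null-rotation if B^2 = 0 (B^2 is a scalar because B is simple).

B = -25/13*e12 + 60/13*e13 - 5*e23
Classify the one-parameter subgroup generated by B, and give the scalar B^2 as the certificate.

B^2 term by term: the squares give (-25/13)^2*(e12)^2 + (60/13)^2*(e13)^2 + (-5)^2*(e23)^2 = 625/169*(+1) + 3600/169*(+1) + 25*(-1) = 0 (each basis 2-blade squares to minus the product of its generators' squares); cross terms between blades sharing an index anticommute and cancel. So B^2 = 0.
Answer: null-rotation, certificate B^2 = 0. The invariant at work: B^2 = 0 is unchanged by conjugation, hence its sign classifies the subgroup whatever basis B is written in.


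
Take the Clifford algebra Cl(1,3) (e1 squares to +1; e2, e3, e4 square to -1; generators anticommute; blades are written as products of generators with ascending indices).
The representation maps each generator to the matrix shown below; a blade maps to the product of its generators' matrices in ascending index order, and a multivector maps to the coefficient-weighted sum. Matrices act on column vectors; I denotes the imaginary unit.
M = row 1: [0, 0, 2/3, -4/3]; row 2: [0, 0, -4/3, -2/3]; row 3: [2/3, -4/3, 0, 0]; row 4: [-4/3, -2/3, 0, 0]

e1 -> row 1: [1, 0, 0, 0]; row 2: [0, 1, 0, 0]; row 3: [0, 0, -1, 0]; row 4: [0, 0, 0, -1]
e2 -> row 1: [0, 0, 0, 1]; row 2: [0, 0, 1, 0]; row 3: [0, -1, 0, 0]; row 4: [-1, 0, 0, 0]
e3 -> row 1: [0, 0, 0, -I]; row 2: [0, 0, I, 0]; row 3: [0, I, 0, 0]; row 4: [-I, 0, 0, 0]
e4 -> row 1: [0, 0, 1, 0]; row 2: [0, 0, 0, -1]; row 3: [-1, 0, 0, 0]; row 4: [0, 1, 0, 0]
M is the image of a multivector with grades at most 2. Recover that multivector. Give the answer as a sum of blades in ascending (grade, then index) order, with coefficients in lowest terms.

Method: the blade images are trace-orthogonal — tr(rho(e_A) rho(e_B)^-1) = 4 if A = B and 0 otherwise — and rho(e_A)^-1 = (e_A)^2 * rho(e_A) with (e_A)^2 = +1 or -1, so the coefficient of e_A in the preimage is (e_A)^2 * tr(M rho(e_A))/4.
Nonzero projections over blades of grade <= 2: e1 e2: (e1 e2)^2 = +1, tr(M rho(e1 e2)) = -16/3, coefficient -4/3; e1 e4: (e1 e4)^2 = +1, tr(M rho(e1 e4)) = 8/3, coefficient 2/3. Every other blade of grade <= 2 projects to 0.
Answer: -4/3*e1 e2 + 2/3*e1 e4


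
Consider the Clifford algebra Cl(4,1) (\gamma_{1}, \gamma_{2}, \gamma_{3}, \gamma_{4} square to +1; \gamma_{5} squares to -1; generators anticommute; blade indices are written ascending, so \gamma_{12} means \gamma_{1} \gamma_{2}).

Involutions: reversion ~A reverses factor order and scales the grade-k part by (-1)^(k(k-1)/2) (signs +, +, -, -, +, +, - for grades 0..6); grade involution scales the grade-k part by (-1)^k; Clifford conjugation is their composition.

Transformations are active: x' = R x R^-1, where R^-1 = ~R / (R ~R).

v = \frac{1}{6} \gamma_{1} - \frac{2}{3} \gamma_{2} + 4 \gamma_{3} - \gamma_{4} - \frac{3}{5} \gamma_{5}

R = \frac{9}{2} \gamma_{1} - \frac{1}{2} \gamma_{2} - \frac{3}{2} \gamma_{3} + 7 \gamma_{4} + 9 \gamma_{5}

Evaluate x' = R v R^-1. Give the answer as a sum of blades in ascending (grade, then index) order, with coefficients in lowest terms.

~R = \frac{9}{2} \gamma_{1} - \frac{1}{2} \gamma_{2} - \frac{3}{2} \gamma_{3} + 7 \gamma_{4} + 9 \gamma_{5}, and R ~R = -\frac{37}{4}, so R^-1 = ~R / (-\frac{37}{4}).
R v = -\frac{391}{60} - \frac{35}{12} \gamma_{12} + \frac{73}{4} \gamma_{13} - \frac{17}{3} \gamma_{14} - \frac{21}{5} \gamma_{15} - 3 \gamma_{23} + \frac{31}{6} \gamma_{24} + \frac{63}{10} \gamma_{25} - \frac{53}{2} \gamma_{34} - \frac{351}{10} \gamma_{35} + \frac{24}{5} \gamma_{45}
Answer: \frac{6853}{1110} \gamma_{1} - \frac{7}{185} \gamma_{2} - \frac{1131}{185} \gamma_{3} + \frac{6029}{555} \gamma_{4} + \frac{2457}{185} \gamma_{5}


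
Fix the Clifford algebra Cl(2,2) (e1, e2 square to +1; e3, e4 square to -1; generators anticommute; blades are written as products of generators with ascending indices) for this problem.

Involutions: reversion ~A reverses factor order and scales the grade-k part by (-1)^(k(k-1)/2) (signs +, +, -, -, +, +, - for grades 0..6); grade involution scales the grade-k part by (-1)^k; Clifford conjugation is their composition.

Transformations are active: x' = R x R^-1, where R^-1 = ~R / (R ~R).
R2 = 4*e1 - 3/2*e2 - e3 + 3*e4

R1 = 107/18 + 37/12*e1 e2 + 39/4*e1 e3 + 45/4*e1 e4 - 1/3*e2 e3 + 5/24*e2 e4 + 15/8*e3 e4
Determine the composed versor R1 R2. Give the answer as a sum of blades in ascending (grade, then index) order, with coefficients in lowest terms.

Distribute over the terms of R2 (each basis-blade product reordered to ascending indices, repeated generators contracted through their squares):
R1 (4*e1) = 214/9*e1 - 37/3*e2 - 39*e3 - 45*e4 - 4/3*e1 e2 e3 + 5/6*e1 e2 e4 + 15/2*e1 e3 e4
R1 (-3/2*e2) = -37/8*e1 - 107/12*e2 - 1/2*e3 + 5/16*e4 + 117/8*e1 e2 e3 + 135/8*e1 e2 e4 - 45/16*e2 e3 e4
R1 (-e3) = 39/4*e1 - 1/3*e2 - 107/18*e3 - 15/8*e4 - 37/12*e1 e2 e3 + 45/4*e1 e3 e4 + 5/24*e2 e3 e4
R1 (3*e4) = -135/4*e1 - 5/8*e2 - 45/8*e3 + 107/6*e4 + 37/4*e1 e2 e4 + 117/4*e1 e3 e4 - e2 e3 e4
Summing the partial products and collecting blades:
Answer: -349/72*e1 - 533/24*e2 - 3677/72*e3 - 1379/48*e4 + 245/24*e1 e2 e3 + 647/24*e1 e2 e4 + 48*e1 e3 e4 - 173/48*e2 e3 e4


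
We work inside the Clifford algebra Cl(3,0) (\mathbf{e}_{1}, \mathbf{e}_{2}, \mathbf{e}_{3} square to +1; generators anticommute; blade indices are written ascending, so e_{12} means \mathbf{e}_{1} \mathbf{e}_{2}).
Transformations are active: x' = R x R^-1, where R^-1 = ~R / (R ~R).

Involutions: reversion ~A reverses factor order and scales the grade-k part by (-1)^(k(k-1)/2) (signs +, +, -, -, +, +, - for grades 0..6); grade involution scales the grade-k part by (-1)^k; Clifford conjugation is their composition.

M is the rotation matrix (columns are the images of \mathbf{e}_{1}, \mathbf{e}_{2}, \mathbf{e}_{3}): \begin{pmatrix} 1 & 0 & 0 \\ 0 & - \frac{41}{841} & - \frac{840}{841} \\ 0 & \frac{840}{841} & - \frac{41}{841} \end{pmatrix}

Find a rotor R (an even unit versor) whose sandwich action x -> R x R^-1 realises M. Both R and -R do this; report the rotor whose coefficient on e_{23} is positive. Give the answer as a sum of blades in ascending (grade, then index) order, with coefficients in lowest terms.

Method: write R = a + b12*e_{12} + b13*e_{13} + b23*e_{23} with a^2 + b12^2 + b13^2 + b23^2 = 1 (so R^-1 = ~R). Expanding the columns R e_j ~R gives tr M = 4a^2 - 1 and, from the antisymmetric part, M21 - M12 = -4a*b12, M13 - M31 = 4a*b13, M32 - M23 = -4a*b23.
Here tr M = \frac{759}{841}, so a^2 = (1 + tr M)/4 = \frac{400}{841} and a = ±\frac{20}{29}. Taking a = \frac{20}{29}: M21 - M12 = 0, M13 - M31 = 0, M32 - M23 = \frac{1680}{841}, giving b12 = 0, b13 = 0, b23 = -\frac{21}{29}, i.e. R = \frac{20}{29} - \frac{21}{29} e_{23}.
Its e_{23} coefficient is negative, so report the other preimage -R.
Answer: -\frac{20}{29} + \frac{21}{29} e_{23}. Key observation: the double cover Spin(3) -> SO(3) sends R and -R to the same matrix (trace \frac{759}{841} here), so the stated sign of the e_{23} coefficient is what selects one sheet.


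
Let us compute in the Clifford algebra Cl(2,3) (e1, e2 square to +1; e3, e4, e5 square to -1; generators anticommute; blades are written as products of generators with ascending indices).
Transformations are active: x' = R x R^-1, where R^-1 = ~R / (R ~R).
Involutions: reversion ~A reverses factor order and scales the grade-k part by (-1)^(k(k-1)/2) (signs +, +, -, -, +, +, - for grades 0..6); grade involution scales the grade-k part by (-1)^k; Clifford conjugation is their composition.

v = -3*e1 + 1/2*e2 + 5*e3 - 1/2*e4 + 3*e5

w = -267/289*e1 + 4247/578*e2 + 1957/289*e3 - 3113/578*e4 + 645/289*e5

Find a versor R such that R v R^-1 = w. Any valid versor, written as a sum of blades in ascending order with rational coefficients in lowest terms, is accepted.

Construction: equal norms (both -25) license R = v + w = -1134/289*e1 + 2268/289*e2 + 3402/289*e3 - 1701/289*e4 + 1512/289*e5 — nothing changes along that direction, while (v - w)/2 changes sign, so v maps onto w.
Answer: -1134/289*e1 + 2268/289*e2 + 3402/289*e3 - 1701/289*e4 + 1512/289*e5


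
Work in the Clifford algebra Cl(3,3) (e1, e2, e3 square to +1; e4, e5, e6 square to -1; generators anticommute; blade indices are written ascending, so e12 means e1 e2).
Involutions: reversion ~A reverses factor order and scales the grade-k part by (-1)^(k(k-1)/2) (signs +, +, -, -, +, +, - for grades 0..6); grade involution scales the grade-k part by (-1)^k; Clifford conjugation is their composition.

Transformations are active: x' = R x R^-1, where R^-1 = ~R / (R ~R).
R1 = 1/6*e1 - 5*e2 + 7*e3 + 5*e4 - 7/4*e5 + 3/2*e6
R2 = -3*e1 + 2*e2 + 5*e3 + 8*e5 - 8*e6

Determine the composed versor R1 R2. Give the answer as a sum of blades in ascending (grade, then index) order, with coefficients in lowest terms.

Distribute over the terms of R2 (each basis-blade product reordered to ascending indices, repeated generators contracted through their squares):
R1 (-3*e1) = -1/2 - 15*e12 + 21*e13 + 15*e14 - 21/4*e15 + 9/2*e16
R1 (2*e2) = -10 + 1/3*e12 - 14*e23 - 10*e24 + 7/2*e25 - 3*e26
R1 (5*e3) = 35 + 5/6*e13 - 25*e23 - 25*e34 + 35/4*e35 - 15/2*e36
R1 (8*e5) = 14 + 4/3*e15 - 40*e25 + 56*e35 + 40*e45 - 12*e56
R1 (-8*e6) = 12 - 4/3*e16 + 40*e26 - 56*e36 - 40*e46 + 14*e56
Summing the partial products and collecting blades:
Answer: 101/2 - 44/3*e12 + 131/6*e13 + 15*e14 - 47/12*e15 + 19/6*e16 - 39*e23 - 10*e24 - 73/2*e25 + 37*e26 - 25*e34 + 259/4*e35 - 127/2*e36 + 40*e45 - 40*e46 + 2*e56


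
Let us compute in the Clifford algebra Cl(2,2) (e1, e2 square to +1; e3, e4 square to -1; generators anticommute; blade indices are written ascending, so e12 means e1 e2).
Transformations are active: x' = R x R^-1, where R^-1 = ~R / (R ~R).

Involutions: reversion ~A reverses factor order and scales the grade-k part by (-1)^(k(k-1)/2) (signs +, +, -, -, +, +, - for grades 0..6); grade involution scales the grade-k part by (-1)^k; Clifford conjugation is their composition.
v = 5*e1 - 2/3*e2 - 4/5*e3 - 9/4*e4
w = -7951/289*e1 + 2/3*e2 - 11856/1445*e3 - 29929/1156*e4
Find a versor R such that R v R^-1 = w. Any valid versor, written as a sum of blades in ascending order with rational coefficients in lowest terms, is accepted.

The midline construction: v and w both square to 71071/3600, so reflecting in their sum -6506/289*e1 - 13012/1445*e3 - 16265/578*e4 exchanges them.
Answer: -6506/289*e1 - 13012/1445*e3 - 16265/578*e4


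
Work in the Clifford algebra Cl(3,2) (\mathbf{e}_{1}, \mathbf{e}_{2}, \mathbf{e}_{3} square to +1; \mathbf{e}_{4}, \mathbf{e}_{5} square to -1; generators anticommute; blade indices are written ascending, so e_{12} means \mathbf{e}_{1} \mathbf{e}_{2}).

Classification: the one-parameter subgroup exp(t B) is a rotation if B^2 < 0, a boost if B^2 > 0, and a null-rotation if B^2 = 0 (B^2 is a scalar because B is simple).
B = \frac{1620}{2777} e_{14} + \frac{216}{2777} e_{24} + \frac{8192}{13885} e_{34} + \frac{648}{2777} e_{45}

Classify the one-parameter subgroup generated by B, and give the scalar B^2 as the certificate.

B^2 term by term: the squares give (\frac{1620}{2777})^2*(e_{14})^2 + (\frac{216}{2777})^2*(e_{24})^2 + (\frac{8192}{13885})^2*(e_{34})^2 + (\frac{648}{2777})^2*(e_{45})^2 = \frac{2624400}{7711729}*(+1) + \frac{46656}{7711729}*(+1) + \frac{67108864}{192793225}*(+1) + \frac{419904}{7711729}*(-1) = \frac{16}{25} (each basis 2-blade squares to minus the product of its generators' squares); cross terms between blades sharing an index anticommute and cancel. So B^2 = \frac{16}{25}.
Answer: boost, certificate B^2 = \frac{16}{25}. Because \frac{16}{25} is invariant under every versor sandwich, the classification follows from its sign alone.


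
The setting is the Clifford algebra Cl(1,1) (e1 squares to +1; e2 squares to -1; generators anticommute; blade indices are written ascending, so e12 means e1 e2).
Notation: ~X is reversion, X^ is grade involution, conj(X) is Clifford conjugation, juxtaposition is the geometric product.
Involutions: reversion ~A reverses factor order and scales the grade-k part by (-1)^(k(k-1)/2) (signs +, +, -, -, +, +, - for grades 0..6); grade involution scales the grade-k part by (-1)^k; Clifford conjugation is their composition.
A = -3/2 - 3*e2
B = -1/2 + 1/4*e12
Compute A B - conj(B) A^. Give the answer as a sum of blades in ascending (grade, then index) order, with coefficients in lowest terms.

first term: 3/4 - 3/4*e1 + 3/2*e2 - 3/8*e12
second term: 3/4 + 3/4*e1 - 3/2*e2 + 3/8*e12
Answer: -3/2*e1 + 3*e2 - 3/4*e12


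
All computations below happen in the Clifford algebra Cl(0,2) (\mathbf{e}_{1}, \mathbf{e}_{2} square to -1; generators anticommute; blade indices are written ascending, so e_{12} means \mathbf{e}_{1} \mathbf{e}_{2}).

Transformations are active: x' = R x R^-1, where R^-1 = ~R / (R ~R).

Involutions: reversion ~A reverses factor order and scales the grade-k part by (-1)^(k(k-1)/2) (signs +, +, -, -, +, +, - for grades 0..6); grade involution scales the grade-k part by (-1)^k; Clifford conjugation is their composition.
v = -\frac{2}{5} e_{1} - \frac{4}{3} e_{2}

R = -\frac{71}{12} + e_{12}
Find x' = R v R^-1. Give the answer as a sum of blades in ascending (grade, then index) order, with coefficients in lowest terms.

~R = -\frac{71}{12} - e_{12}, and R ~R = \frac{5185}{144}, so R^-1 = ~R / (\frac{5185}{144}).
R v = \frac{37}{10} e_{1} + \frac{337}{45} e_{2}
Answer: -\frac{21154}{25925} e_{1} - \frac{87716}{77775} e_{2}


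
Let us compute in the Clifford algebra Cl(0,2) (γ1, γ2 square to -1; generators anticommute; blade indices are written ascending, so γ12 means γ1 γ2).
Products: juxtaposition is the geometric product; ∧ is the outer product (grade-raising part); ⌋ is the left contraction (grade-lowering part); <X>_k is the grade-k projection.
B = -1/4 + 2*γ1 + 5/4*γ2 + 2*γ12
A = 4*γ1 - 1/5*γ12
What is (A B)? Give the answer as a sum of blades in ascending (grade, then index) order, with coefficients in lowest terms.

step 1: -38/5 - 3/4*γ1 - 42/5*γ2 + 101/20*γ12
Answer: -38/5 - 3/4*γ1 - 42/5*γ2 + 101/20*γ12


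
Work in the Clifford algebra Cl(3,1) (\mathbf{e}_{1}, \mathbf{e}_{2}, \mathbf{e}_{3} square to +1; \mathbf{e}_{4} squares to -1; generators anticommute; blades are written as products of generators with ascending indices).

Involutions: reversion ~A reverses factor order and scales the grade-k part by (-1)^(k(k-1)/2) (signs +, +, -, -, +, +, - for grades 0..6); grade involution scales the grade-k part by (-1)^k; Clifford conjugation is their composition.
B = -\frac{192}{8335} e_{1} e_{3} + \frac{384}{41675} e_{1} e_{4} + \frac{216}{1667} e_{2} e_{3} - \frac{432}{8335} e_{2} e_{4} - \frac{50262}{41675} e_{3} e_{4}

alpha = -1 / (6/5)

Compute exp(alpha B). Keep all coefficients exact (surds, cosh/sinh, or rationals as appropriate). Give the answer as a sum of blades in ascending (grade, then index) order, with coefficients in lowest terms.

B^2 term by term: the squares give (-\frac{192}{8335})^2*(e_{1} e_{3})^2 + (\frac{384}{41675})^2*(e_{1} e_{4})^2 + (\frac{216}{1667})^2*(e_{2} e_{3})^2 + (-\frac{432}{8335})^2*(e_{2} e_{4})^2 + (-\frac{50262}{41675})^2*(e_{3} e_{4})^2 = \frac{36864}{69472225}*(-1) + \frac{147456}{1736805625}*(+1) + \frac{46656}{2778889}*(-1) + \frac{186624}{69472225}*(+1) + \frac{2526268644}{1736805625}*(+1) = \frac{36}{25} (each basis 2-blade squares to minus the product of its generators' squares); cross terms between blades sharing an index anticommute and cancel; the commuting (index-disjoint) pairs give grade-4 terms 2*c*c'*(blade product), which cancel blade by blade — e_{1} e_{2} e_{3} e_{4}: -\frac{165888}{69472225} + \frac{165888}{69472225} = 0 — confirming B is simple. So B^2 = \frac{36}{25}.
B^2 = \frac{36}{25} — since the square is positive, the closed form is hyperbolic: l = \frac{6}{5}, alpha*l = -1, so exp(alpha B) = cosh(-1) + (sinh(-1)/(\frac{6}{5}))*B = \cosh{\left(1 \right)} + (- \frac{5 \sinh{\left(1 \right)}}{6})*B.
Answer: \cosh{\left(1 \right)} + \frac{32 \sinh{\left(1 \right)}}{1667} e_{1} e_{3} - \frac{64 \sinh{\left(1 \right)}}{8335} e_{1} e_{4} - \frac{180 \sinh{\left(1 \right)}}{1667} e_{2} e_{3} + \frac{72 \sinh{\left(1 \right)}}{1667} e_{2} e_{4} + \frac{8377 \sinh{\left(1 \right)}}{8335} e_{3} e_{4}


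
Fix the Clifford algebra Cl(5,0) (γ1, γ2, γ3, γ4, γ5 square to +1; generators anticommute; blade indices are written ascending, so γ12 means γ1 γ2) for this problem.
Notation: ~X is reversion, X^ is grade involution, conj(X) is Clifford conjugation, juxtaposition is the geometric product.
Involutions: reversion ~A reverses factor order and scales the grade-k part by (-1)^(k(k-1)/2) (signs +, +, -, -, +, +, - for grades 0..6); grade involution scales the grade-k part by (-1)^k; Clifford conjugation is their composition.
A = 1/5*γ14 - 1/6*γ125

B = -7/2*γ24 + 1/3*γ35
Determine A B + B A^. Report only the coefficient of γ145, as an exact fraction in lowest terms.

first term: 7/10*γ12 + 1/18*γ123 + 7/12*γ145 - 1/15*γ1345
second term: -7/10*γ12 + 1/18*γ123 + 7/12*γ145 - 1/15*γ1345
Answer: 7/6


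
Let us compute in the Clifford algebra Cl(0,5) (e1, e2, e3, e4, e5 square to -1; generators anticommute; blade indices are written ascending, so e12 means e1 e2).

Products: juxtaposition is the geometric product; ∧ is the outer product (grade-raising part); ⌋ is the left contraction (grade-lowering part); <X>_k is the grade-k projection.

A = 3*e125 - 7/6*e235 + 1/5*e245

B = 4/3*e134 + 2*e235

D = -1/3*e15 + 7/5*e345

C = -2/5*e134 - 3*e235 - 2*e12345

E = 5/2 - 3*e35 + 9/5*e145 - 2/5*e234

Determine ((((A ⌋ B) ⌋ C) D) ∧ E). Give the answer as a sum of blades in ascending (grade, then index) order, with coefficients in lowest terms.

step 1: -7/3
step 2: 14/15*e134 + 7*e235 + 14/3*e12345
step 3: 98/15*e12 - 98/75*e15 + 49/5*e24 - 7/3*e123 - 14/9*e234 + 14/45*e345
step 4: 49/3*e12 - 49/15*e15 + 49/2*e24 - 35/6*e123 - 35/9*e234 + 7/9*e345 - 98/5*e1235 + 147/5*e2345 - 196/375*e12345
Answer: 49/3*e12 - 49/15*e15 + 49/2*e24 - 35/6*e123 - 35/9*e234 + 7/9*e345 - 98/5*e1235 + 147/5*e2345 - 196/375*e12345


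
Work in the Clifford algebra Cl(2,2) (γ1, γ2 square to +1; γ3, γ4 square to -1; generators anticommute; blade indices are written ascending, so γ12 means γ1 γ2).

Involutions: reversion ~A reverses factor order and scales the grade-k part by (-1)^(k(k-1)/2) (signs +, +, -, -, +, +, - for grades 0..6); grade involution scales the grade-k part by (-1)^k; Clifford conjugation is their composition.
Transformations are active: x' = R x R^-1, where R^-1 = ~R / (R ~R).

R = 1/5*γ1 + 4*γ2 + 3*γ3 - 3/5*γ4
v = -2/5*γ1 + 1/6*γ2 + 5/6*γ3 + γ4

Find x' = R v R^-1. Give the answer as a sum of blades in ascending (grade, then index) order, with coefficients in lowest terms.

~R = 1/5*γ1 + 4*γ2 + 3*γ3 - 3/5*γ4, and R ~R = 167/25, so R^-1 = ~R / (167/25).
R v = -197/150 + 49/30*γ12 + 41/30*γ13 - 1/25*γ14 + 17/6*γ23 + 41/10*γ24 + 7/2*γ34
Answer: 161/501*γ1 - 581/334*γ2 - 2017/1002*γ3 - 638/835*γ4


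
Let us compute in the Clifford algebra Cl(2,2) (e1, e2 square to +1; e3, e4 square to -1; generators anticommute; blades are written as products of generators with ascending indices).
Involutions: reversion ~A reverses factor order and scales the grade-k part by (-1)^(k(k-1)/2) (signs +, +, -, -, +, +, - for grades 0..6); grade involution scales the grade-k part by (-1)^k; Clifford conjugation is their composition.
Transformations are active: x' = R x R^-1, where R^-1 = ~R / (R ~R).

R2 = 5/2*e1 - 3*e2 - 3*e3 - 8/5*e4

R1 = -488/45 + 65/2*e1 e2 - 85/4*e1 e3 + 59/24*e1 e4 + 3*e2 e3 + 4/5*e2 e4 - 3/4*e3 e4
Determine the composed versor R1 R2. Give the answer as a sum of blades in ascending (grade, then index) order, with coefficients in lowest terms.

Distribute over the terms of R2 (each basis-blade product reordered to ascending indices, repeated generators contracted through their squares):
R1 (5/2*e1) = -244/9*e1 - 325/4*e2 + 425/8*e3 - 295/48*e4 + 15/2*e1 e2 e3 + 2*e1 e2 e4 - 15/8*e1 e3 e4
R1 (-3*e2) = -195/2*e1 + 488/15*e2 + 9*e3 + 12/5*e4 - 255/4*e1 e2 e3 + 59/8*e1 e2 e4 + 9/4*e2 e3 e4
R1 (-3*e3) = -255/4*e1 + 9*e2 + 488/15*e3 + 9/4*e4 - 195/2*e1 e2 e3 + 59/8*e1 e3 e4 + 12/5*e2 e3 e4
R1 (-8/5*e4) = 59/15*e1 + 32/25*e2 - 6/5*e3 + 3904/225*e4 - 52*e1 e2 e4 + 34*e1 e3 e4 - 24/5*e2 e3 e4
Summing the partial products and collecting blades:
Answer: -33197/180*e1 - 11531/300*e2 + 2243/24*e3 + 57079/3600*e4 - 615/4*e1 e2 e3 - 341/8*e1 e2 e4 + 79/2*e1 e3 e4 - 3/20*e2 e3 e4


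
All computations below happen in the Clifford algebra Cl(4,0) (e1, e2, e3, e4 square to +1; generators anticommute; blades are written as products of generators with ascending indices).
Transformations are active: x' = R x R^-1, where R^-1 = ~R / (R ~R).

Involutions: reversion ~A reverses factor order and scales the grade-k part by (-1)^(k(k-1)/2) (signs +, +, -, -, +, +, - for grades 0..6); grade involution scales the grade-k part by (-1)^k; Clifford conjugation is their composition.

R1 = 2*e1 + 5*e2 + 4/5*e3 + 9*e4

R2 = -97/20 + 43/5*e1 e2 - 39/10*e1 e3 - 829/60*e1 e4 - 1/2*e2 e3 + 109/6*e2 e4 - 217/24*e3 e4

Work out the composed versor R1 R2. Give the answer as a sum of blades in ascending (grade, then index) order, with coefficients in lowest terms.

Distribute over the terms of R1 (each basis-blade product reordered to ascending indices, repeated generators contracted through their squares):
(2*e1) R2 = -97/10*e1 + 86/5*e2 - 39/5*e3 - 829/30*e4 - e1 e2 e3 + 109/3*e1 e2 e4 - 217/12*e1 e3 e4
(5*e2) R2 = -43*e1 - 97/4*e2 - 5/2*e3 + 545/6*e4 + 39/2*e1 e2 e3 + 829/12*e1 e2 e4 - 1085/24*e2 e3 e4
(4/5*e3) R2 = 78/25*e1 + 2/5*e2 - 97/25*e3 - 217/30*e4 + 172/25*e1 e2 e3 + 829/75*e1 e3 e4 - 218/15*e2 e3 e4
(9*e4) R2 = 2487/20*e1 - 327/2*e2 + 651/8*e3 - 873/20*e4 + 387/5*e1 e2 e4 - 351/10*e1 e3 e4 - 9/2*e2 e3 e4
Summing the partial products and collecting blades:
Answer: 7477/100*e1 - 3403/20*e2 + 13439/200*e3 + 739/60*e4 + 1269/50*e1 e2 e3 + 10969/60*e1 e2 e4 - 4213/100*e1 e3 e4 - 7709/120*e2 e3 e4


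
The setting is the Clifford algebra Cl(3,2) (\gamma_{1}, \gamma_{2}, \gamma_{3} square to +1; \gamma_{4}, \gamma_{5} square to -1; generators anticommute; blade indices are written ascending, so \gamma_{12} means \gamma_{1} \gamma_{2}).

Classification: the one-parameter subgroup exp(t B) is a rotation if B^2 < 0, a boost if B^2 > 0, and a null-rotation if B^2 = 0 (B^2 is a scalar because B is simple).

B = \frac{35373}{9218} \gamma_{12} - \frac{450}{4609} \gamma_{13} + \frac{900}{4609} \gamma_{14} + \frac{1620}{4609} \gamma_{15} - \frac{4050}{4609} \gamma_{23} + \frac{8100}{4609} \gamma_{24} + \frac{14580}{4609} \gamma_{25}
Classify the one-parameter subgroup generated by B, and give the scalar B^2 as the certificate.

B^2 term by term: the squares give (\frac{35373}{9218})^2*(\gamma_{12})^2 + (-\frac{450}{4609})^2*(\gamma_{13})^2 + (\frac{900}{4609})^2*(\gamma_{14})^2 + (\frac{1620}{4609})^2*(\gamma_{15})^2 + (-\frac{4050}{4609})^2*(\gamma_{23})^2 + (\frac{8100}{4609})^2*(\gamma_{24})^2 + (\frac{14580}{4609})^2*(\gamma_{25})^2 = \frac{1251249129}{84971524}*(-1) + \frac{202500}{21242881}*(-1) + \frac{810000}{21242881}*(+1) + \frac{2624400}{21242881}*(+1) + \frac{16402500}{21242881}*(-1) + \frac{65610000}{21242881}*(+1) + \frac{212576400}{21242881}*(+1) = -\frac{9}{4} (each basis 2-blade squares to minus the product of its generators' squares); cross terms between blades sharing an index anticommute and cancel; the commuting (index-disjoint) pairs give grade-4 terms 2*c*c'*(blade product), which cancel blade by blade — \gamma_{1234}: \frac{7290000}{21242881} - \frac{7290000}{21242881} = 0; \gamma_{1235}: \frac{13122000}{21242881} - \frac{13122000}{21242881} = 0; \gamma_{1245}: -\frac{26244000}{21242881} + \frac{26244000}{21242881} = 0 — confirming B is simple. So B^2 = -\frac{9}{4}.
Answer: rotation, certificate B^2 = -\frac{9}{4}. No conjugation can change B^2 = -\frac{9}{4}; the sign gives the class.


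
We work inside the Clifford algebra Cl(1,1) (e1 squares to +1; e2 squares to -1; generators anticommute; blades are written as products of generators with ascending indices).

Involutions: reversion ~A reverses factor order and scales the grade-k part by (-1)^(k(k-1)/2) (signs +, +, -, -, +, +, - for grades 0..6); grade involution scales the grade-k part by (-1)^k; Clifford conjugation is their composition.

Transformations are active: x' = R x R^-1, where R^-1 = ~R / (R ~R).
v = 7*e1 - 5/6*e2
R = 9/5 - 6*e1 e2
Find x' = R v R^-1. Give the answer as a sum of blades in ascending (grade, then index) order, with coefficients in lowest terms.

~R = 9/5 + 6*e1 e2, and R ~R = -819/25, so R^-1 = ~R / (-819/25).
R v = 38/5*e1 + 81/2*e2
Answer: -713/91*e1 - 1975/546*e2


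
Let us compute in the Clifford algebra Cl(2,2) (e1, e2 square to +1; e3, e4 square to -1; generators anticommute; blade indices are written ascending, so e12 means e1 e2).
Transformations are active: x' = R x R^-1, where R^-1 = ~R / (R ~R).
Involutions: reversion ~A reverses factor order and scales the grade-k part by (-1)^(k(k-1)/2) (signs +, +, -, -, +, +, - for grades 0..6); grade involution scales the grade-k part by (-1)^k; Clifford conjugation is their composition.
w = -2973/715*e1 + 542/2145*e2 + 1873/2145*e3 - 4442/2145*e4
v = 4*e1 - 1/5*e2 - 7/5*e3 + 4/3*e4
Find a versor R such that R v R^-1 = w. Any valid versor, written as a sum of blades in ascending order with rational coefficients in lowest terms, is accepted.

A norm check does it: q(v) = q(w) = 2768/225, hence R = v + w = -113/715*e1 + 113/2145*e2 - 226/429*e3 - 1582/2145*e4 realises the map — parallel part kept, (v - w)/2 negated, v carried to w.
Answer: -113/715*e1 + 113/2145*e2 - 226/429*e3 - 1582/2145*e4


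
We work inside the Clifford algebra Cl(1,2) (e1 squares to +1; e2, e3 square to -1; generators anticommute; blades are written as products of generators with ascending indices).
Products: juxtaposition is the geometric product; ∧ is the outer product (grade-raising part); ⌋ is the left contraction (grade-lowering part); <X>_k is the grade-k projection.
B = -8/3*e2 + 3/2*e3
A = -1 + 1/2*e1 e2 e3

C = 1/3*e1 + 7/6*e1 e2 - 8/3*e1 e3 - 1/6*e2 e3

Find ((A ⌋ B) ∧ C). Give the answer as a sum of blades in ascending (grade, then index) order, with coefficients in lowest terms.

step 1: 8/3*e2 - 3/2*e3
step 2: -8/9*e1 e2 + 1/2*e1 e3 + 193/36*e1 e2 e3
Answer: -8/9*e1 e2 + 1/2*e1 e3 + 193/36*e1 e2 e3


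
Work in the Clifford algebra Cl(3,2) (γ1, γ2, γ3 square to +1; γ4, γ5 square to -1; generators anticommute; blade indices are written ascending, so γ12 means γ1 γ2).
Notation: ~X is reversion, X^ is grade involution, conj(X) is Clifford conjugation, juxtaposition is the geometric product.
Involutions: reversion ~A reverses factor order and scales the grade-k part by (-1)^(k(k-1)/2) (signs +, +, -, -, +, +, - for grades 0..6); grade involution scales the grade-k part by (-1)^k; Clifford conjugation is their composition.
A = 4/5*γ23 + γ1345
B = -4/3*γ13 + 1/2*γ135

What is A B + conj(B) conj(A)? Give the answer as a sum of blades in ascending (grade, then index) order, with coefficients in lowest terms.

first term: 1/2*γ4 - 16/15*γ12 + 4/3*γ45 + 2/5*γ125
second term: -1/2*γ4 + 16/15*γ12 - 4/3*γ45 + 2/5*γ125
Answer: 4/5*γ125


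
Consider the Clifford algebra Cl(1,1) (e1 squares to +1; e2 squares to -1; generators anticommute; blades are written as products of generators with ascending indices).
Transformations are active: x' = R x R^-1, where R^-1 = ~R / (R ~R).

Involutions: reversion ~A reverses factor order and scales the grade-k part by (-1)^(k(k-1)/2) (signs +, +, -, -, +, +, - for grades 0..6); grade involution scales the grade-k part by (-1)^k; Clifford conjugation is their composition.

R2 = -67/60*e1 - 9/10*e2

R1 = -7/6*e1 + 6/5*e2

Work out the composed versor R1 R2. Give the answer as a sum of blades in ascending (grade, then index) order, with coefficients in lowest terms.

Distribute over the terms of R1 (each basis-blade product reordered to ascending indices, repeated generators contracted through their squares):
(-7/6*e1) R2 = 469/360 + 21/20*e1 e2
(6/5*e2) R2 = 27/25 + 67/50*e1 e2
Summing the partial products and collecting blades:
Answer: 4289/1800 + 239/100*e1 e2


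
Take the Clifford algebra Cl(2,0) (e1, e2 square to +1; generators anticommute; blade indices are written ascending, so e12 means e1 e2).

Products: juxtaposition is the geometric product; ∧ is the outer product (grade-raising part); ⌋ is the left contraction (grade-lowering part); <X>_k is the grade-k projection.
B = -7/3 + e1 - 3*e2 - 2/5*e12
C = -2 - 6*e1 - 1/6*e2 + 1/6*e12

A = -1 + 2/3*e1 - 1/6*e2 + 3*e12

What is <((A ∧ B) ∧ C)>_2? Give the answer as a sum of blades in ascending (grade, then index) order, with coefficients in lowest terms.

step 1: 7/3 - 23/9*e1 + 61/18*e2 - 253/30*e12
step 2: -14/3 - 80/9*e1 - 43/6*e2 + 5132/135*e12
step 3: 5132/135*e12
Answer: 5132/135*e12


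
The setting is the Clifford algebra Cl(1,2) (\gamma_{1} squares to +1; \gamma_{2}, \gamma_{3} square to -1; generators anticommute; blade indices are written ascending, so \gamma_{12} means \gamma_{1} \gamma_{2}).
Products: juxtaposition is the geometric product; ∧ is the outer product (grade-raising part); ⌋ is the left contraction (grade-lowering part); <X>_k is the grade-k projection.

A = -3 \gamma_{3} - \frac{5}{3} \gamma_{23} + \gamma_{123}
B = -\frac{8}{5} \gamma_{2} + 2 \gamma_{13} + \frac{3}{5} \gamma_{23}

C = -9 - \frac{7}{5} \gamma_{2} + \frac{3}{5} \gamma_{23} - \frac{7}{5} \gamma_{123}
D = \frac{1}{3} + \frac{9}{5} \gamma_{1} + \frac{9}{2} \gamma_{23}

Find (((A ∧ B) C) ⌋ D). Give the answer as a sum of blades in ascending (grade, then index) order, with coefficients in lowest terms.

step 1: -\frac{24}{5} \gamma_{23}
step 2: \frac{72}{25} - \frac{168}{25} \gamma_{1} + \frac{168}{25} \gamma_{3} + \frac{216}{5} \gamma_{23}
step 3: -\frac{25692}{125} + \frac{648}{125} \gamma_{1} + \frac{756}{25} \gamma_{2} + \frac{324}{25} \gamma_{23}
Answer: -\frac{25692}{125} + \frac{648}{125} \gamma_{1} + \frac{756}{25} \gamma_{2} + \frac{324}{25} \gamma_{23}


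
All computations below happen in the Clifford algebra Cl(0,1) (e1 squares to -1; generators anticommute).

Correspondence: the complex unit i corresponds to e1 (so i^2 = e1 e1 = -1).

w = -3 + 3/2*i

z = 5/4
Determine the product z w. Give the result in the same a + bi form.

In blades: z = 5/4, w = -3 + 3/2*e1.
Distribute z over w term by term (generator squares from the signature, products reordered to ascending indices): (5/4)*w = -15/4 + 15/8*e1.
Sum: -15/4 + 15/8*e1; translating back through the correspondence:
Answer: -15/4 + 15/8*i


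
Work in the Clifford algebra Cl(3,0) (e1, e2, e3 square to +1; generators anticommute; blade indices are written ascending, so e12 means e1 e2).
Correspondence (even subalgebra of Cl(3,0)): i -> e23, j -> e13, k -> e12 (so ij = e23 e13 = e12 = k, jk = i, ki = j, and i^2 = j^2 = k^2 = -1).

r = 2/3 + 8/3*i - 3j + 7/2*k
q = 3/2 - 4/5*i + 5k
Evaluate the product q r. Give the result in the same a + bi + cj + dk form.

In blades: q = 3/2 + 5*e12 - 4/5*e23, r = 2/3 + 7/2*e12 - 3*e13 + 8/3*e23.
Distribute q over r term by term (generator squares from the signature, products reordered to ascending indices): (3/2)*r = 1 + 21/4*e12 - 9/2*e13 + 4*e23; (5*e12)*r = -35/2 + 10/3*e12 + 40/3*e13 + 15*e23; (-4/5*e23)*r = 32/15 + 12/5*e12 + 14/5*e13 - 8/15*e23.
Sum: -431/30 + 659/60*e12 + 349/30*e13 + 277/15*e23; translating back through the correspondence:
Answer: -431/30 + 277/15*i + 349/30*j + 659/60*k


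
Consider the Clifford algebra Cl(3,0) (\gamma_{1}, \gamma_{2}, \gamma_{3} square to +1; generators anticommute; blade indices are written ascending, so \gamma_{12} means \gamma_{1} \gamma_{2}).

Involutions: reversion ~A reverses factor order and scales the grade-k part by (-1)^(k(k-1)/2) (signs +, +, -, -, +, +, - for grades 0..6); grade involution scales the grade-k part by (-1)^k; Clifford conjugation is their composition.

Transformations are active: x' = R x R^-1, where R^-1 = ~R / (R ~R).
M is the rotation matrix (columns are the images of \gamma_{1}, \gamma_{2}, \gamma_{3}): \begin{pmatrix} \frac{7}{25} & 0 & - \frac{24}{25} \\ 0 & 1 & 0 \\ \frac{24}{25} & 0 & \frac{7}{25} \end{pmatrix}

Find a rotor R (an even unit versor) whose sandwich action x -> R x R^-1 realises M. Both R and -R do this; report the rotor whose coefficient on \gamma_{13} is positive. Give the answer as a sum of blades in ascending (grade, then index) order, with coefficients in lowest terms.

Method: write R = a + b12*\gamma_{12} + b13*\gamma_{13} + b23*\gamma_{23} with a^2 + b12^2 + b13^2 + b23^2 = 1 (so R^-1 = ~R). Expanding the columns R e_j ~R gives tr M = 4a^2 - 1 and, from the antisymmetric part, M21 - M12 = -4a*b12, M13 - M31 = 4a*b13, M32 - M23 = -4a*b23.
Here tr M = \frac{39}{25}, so a^2 = (1 + tr M)/4 = \frac{16}{25} and a = ±\frac{4}{5}. Taking a = \frac{4}{5}: M21 - M12 = 0, M13 - M31 = -\frac{48}{25}, M32 - M23 = 0, giving b12 = 0, b13 = -\frac{3}{5}, b23 = 0, i.e. R = \frac{4}{5} - \frac{3}{5} \gamma_{13}.
Its \gamma_{13} coefficient is negative, so report the other preimage -R.
Answer: -\frac{4}{5} + \frac{3}{5} \gamma_{13}. Why the constraint matters: R and -R act identically through the sandwich — M has trace \frac{39}{25} either way — so only the sign condition on \gamma_{13} picks one of the two preimages.


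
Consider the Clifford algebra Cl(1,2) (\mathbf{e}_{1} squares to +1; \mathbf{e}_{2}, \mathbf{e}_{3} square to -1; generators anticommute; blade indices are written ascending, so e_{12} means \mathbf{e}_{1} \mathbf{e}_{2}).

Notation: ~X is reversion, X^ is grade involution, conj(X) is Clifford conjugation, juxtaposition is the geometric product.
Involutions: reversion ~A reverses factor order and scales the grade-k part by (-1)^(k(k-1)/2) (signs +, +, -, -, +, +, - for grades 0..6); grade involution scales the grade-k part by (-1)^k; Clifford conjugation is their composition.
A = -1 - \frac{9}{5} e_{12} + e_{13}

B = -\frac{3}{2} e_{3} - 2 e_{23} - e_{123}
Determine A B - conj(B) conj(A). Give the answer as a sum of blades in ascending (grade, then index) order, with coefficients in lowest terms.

first term: \frac{3}{2} e_{1} + e_{2} + \frac{33}{10} e_{3} - 2 e_{12} - \frac{18}{5} e_{13} + 2 e_{23} + \frac{37}{10} e_{123}
second term: -\frac{3}{2} e_{1} - e_{2} - \frac{33}{10} e_{3} + 2 e_{12} + \frac{18}{5} e_{13} - 2 e_{23} + \frac{37}{10} e_{123}
Answer: 3 e_{1} + 2 e_{2} + \frac{33}{5} e_{3} - 4 e_{12} - \frac{36}{5} e_{13} + 4 e_{23}


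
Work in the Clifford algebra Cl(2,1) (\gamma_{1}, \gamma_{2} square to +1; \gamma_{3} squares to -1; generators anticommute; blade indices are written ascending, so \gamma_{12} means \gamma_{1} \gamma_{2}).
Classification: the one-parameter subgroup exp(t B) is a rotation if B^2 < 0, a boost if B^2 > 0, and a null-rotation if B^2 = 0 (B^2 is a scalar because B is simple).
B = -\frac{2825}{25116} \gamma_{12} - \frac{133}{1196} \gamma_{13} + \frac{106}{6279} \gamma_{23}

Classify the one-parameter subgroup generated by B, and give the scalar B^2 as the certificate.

B^2 term by term: the squares give (-\frac{2825}{25116})^2*(\gamma_{12})^2 + (-\frac{133}{1196})^2*(\gamma_{13})^2 + (\frac{106}{6279})^2*(\gamma_{23})^2 = \frac{7980625}{630813456}*(-1) + \frac{17689}{1430416}*(+1) + \frac{11236}{39425841}*(+1) = 0 (each basis 2-blade squares to minus the product of its generators' squares); cross terms between blades sharing an index anticommute and cancel. So B^2 = 0.
Answer: null-rotation, certificate B^2 = 0. No conjugation can change B^2 = 0; the sign gives the class.
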